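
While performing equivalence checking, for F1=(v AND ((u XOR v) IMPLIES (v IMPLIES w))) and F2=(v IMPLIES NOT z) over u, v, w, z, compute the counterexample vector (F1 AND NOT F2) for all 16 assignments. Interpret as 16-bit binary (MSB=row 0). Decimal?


F1 = (v AND ((u XOR v) IMPLIES (v IMPLIES w)))
F2 = (v IMPLIES NOT z)
Counterexample to F1=>F2 is where F1=1 and F2=0.
Evaluate each row (bits = u,v,w,z, MSB first):
  row 0 [0000]: F1=0 F2=1 -> F1&~F2 -> 0
  row 1 [0001]: F1=0 F2=1 -> F1&~F2 -> 0
  row 2 [0010]: F1=0 F2=1 -> F1&~F2 -> 0
  row 3 [0011]: F1=0 F2=1 -> F1&~F2 -> 0
  row 4 [0100]: F1=0 F2=1 -> F1&~F2 -> 0
  row 5 [0101]: F1=0 F2=0 -> F1&~F2 -> 0
  row 6 [0110]: F1=1 F2=1 -> F1&~F2 -> 0
  row 7 [0111]: F1=1 F2=0 -> F1&~F2 -> 1
  row 8 [1000]: F1=0 F2=1 -> F1&~F2 -> 0
  row 9 [1001]: F1=0 F2=1 -> F1&~F2 -> 0
  row 10 [1010]: F1=0 F2=1 -> F1&~F2 -> 0
  row 11 [1011]: F1=0 F2=1 -> F1&~F2 -> 0
  row 12 [1100]: F1=1 F2=1 -> F1&~F2 -> 0
  row 13 [1101]: F1=1 F2=0 -> F1&~F2 -> 1
  row 14 [1110]: F1=1 F2=1 -> F1&~F2 -> 0
  row 15 [1111]: F1=1 F2=0 -> F1&~F2 -> 1
Full result column, 4 rows per line (u,v fixed per line; w,z runs 00..11 left to right):
  rows 0-3 [u,v=00]: 0000  = hex 0
  rows 4-7 [u,v=01]: 0001  = hex 1
  rows 8-11 [u,v=10]: 0000  = hex 0
  rows 12-15 [u,v=11]: 0101  = hex 5
Counterexample vector (row 0 .. row 15) = 0000000100000101
Output column grouped in 4s = 0000 0001 0000 0101 = 0x0105
Convert to decimal digit by digit (value = value*16 + digit):
  0 -> 0
  0*16 + 1 = 1
  1*16 + 0 = 16
  16*16 + 5 = 261
Decimal = 261

261


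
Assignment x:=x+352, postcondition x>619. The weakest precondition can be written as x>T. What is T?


Formula: wp(x:=E, P) = P[E/x] (substitute E for x in postcondition)
Step 1: Postcondition: x>619
Step 2: Substitute x+352 for x: x+352>619
Step 3: Solve for x: x > 619-352 = 267

267


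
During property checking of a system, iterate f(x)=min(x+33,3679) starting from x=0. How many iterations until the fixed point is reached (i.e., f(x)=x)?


Step 1: x=0, cap=3679, increment=33
Step 2: x grows by 33 each step until capped at 3679; fixed point is x=3679
Step 3: iterations = ceil(3679/33) = 112

112


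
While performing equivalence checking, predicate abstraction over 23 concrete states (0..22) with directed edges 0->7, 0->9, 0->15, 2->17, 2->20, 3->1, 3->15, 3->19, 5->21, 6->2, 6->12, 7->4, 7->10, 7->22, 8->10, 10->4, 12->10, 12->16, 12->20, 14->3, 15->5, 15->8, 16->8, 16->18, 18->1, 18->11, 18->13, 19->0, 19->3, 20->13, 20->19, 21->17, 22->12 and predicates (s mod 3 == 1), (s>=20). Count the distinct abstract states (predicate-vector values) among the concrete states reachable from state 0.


BFS from 0:
Concrete reachable: {0, 1, 3, 4, 5, 7, 8, 9, 10, 11, 12, 13, 15, 16, 17, 18, 19, 20, 21, 22}
Abstract via predicates (s mod 3 == 1), (s>=20):
  (0,0) <- {0, 3, 5, 8, 9, 11, 12, 15, 17, 18}
  (0,1) <- {20, 21}
  (1,0) <- {1, 4, 7, 10, 13, 16, 19}
  (1,1) <- {22}
Distinct abstract states = 4

4


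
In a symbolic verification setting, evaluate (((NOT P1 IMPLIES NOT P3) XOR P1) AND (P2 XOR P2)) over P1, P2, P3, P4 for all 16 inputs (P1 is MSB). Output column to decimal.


Formula: (((NOT P1 IMPLIES NOT P3) XOR P1) AND (P2 XOR P2)) over P1, P2, P3, P4 (16 rows)
Evaluate each row (bits = P1,P2,P3,P4, MSB first):
  row 0 [0000]: (((NOT 0 IMPLIES NOT 0) XOR 0) AND (0 XOR 0)) -> 0
  row 1 [0001]: (((NOT 0 IMPLIES NOT 0) XOR 0) AND (0 XOR 0)) -> 0
  row 2 [0010]: (((NOT 0 IMPLIES NOT 1) XOR 0) AND (0 XOR 0)) -> 0
  row 3 [0011]: (((NOT 0 IMPLIES NOT 1) XOR 0) AND (0 XOR 0)) -> 0
  row 4 [0100]: (((NOT 0 IMPLIES NOT 0) XOR 0) AND (1 XOR 1)) -> 0
  row 5 [0101]: (((NOT 0 IMPLIES NOT 0) XOR 0) AND (1 XOR 1)) -> 0
  row 6 [0110]: (((NOT 0 IMPLIES NOT 1) XOR 0) AND (1 XOR 1)) -> 0
  row 7 [0111]: (((NOT 0 IMPLIES NOT 1) XOR 0) AND (1 XOR 1)) -> 0
  row 8 [1000]: (((NOT 1 IMPLIES NOT 0) XOR 1) AND (0 XOR 0)) -> 0
  row 9 [1001]: (((NOT 1 IMPLIES NOT 0) XOR 1) AND (0 XOR 0)) -> 0
  row 10 [1010]: (((NOT 1 IMPLIES NOT 1) XOR 1) AND (0 XOR 0)) -> 0
  row 11 [1011]: (((NOT 1 IMPLIES NOT 1) XOR 1) AND (0 XOR 0)) -> 0
  row 12 [1100]: (((NOT 1 IMPLIES NOT 0) XOR 1) AND (1 XOR 1)) -> 0
  row 13 [1101]: (((NOT 1 IMPLIES NOT 0) XOR 1) AND (1 XOR 1)) -> 0
  row 14 [1110]: (((NOT 1 IMPLIES NOT 1) XOR 1) AND (1 XOR 1)) -> 0
  row 15 [1111]: (((NOT 1 IMPLIES NOT 1) XOR 1) AND (1 XOR 1)) -> 0
Full result column, 4 rows per line (P1,P2 fixed per line; P3,P4 runs 00..11 left to right):
  rows 0-3 [P1,P2=00]: 0000  = hex 0
  rows 4-7 [P1,P2=01]: 0000  = hex 0
  rows 8-11 [P1,P2=10]: 0000  = hex 0
  rows 12-15 [P1,P2=11]: 0000  = hex 0
Output column (row 0 .. row 15) = 0000000000000000
Output column grouped in 4s = 0000 0000 0000 0000 = 0x0000
Convert to decimal digit by digit (value = value*16 + digit):
  0 -> 0
  0*16 + 0 = 0
  0*16 + 0 = 0
  0*16 + 0 = 0
Decimal = 0

0


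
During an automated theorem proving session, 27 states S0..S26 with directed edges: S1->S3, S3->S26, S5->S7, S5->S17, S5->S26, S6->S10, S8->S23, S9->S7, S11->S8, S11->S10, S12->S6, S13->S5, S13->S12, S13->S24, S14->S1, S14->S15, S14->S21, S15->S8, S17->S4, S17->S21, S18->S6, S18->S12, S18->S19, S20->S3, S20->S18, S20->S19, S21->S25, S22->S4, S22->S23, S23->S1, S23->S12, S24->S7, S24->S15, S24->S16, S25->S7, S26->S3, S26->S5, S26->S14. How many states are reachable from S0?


BFS from S0:
  layer 0: {S0}
Reachable set: {S0}
Count = 1

1


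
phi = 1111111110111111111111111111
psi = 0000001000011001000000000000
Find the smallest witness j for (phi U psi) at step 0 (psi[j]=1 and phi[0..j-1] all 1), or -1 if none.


(phi U psi) at 0: need smallest j with psi[j]=1 and phi[i]=1 for all i in [0,j).
Scan from step 0:
  step 0: phi=1, psi=0 -> continue
  step 1: phi=1, psi=0 -> continue
  step 2: phi=1, psi=0 -> continue
  step 3: phi=1, psi=0 -> continue
  step 6: psi=1 and phi held for [0,6) -> witness found
Witness step = 6

6


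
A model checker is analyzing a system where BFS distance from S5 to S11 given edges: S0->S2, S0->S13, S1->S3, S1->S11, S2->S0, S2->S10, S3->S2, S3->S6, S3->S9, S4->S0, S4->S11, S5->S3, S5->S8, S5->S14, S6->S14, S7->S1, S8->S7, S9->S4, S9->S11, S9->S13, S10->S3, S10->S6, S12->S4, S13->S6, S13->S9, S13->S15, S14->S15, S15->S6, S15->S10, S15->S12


BFS layer-by-layer from S5:
  dist 0: {S5}
  dist 1: {S3, S8, S14}
  dist 2: {S2, S6, S7, S9, S15}
  dist 3: {S0, S1, S4, S10, S11, S12, S13}
  -> S11 reached at distance 3
Shortest path length = 3

3


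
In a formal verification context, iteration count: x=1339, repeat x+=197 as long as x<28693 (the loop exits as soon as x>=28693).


Step 1: x goes from 1339 toward 28693 by 197; the body runs while x<28693, so iterations = ceil((bound-start)/step)
Step 2: Distance=27354
Step 3: ceil(27354/197)=139

139


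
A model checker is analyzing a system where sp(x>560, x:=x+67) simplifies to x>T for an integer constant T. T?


Formula: sp(P, x:=E) = exists old_x. (x = E[old_x/x]) AND P[old_x/x] (old_x is the value of x before the assignment; eliminate old_x by solving x = E[old_x/x] for old_x)
Step 1: Precondition P: x>560, i.e. old_x > 560
Step 2: Assignment gives x = old_x + 67, so old_x = x - 67
Step 3: Substitute into P: x - 67 > 560
Step 4: Simplify: x > 560+67 = 627

627


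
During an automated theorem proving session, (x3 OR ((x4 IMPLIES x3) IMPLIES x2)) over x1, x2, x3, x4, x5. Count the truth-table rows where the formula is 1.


Formula: (x3 OR ((x4 IMPLIES x3) IMPLIES x2)) over 5 vars (32 rows)
Evaluate each row (x1, x2, x3, x4, x5 as bits, MSB first):
  row 0 [00000]: (0 OR ((0 IMPLIES 0) IMPLIES 0)) -> 0
  row 1 [00001]: (0 OR ((0 IMPLIES 0) IMPLIES 0)) -> 0
  row 2 [00010]: (0 OR ((1 IMPLIES 0) IMPLIES 0)) -> 1
  row 3 [00011]: (0 OR ((1 IMPLIES 0) IMPLIES 0)) -> 1
  row 4 [00100]: (1 OR ((0 IMPLIES 1) IMPLIES 0)) -> 1
  row 5 [00101]: (1 OR ((0 IMPLIES 1) IMPLIES 0)) -> 1
  row 6 [00110]: (1 OR ((1 IMPLIES 1) IMPLIES 0)) -> 1
  row 7 [00111]: (1 OR ((1 IMPLIES 1) IMPLIES 0)) -> 1
  row 8 [01000]: (0 OR ((0 IMPLIES 0) IMPLIES 1)) -> 1
  row 9 [01001]: (0 OR ((0 IMPLIES 0) IMPLIES 1)) -> 1
  row 10 [01010]: (0 OR ((1 IMPLIES 0) IMPLIES 1)) -> 1
  row 11 [01011]: (0 OR ((1 IMPLIES 0) IMPLIES 1)) -> 1
  row 12 [01100]: (1 OR ((0 IMPLIES 1) IMPLIES 1)) -> 1
  row 13 [01101]: (1 OR ((0 IMPLIES 1) IMPLIES 1)) -> 1
  row 14 [01110]: (1 OR ((1 IMPLIES 1) IMPLIES 1)) -> 1
  row 15 [01111]: (1 OR ((1 IMPLIES 1) IMPLIES 1)) -> 1
  row 16 [10000]: (0 OR ((0 IMPLIES 0) IMPLIES 0)) -> 0
  row 17 [10001]: (0 OR ((0 IMPLIES 0) IMPLIES 0)) -> 0
  row 18 [10010]: (0 OR ((1 IMPLIES 0) IMPLIES 0)) -> 1
  row 19 [10011]: (0 OR ((1 IMPLIES 0) IMPLIES 0)) -> 1
  row 20 [10100]: (1 OR ((0 IMPLIES 1) IMPLIES 0)) -> 1
  row 21 [10101]: (1 OR ((0 IMPLIES 1) IMPLIES 0)) -> 1
  row 22 [10110]: (1 OR ((1 IMPLIES 1) IMPLIES 0)) -> 1
  row 23 [10111]: (1 OR ((1 IMPLIES 1) IMPLIES 0)) -> 1
  row 24 [11000]: (0 OR ((0 IMPLIES 0) IMPLIES 1)) -> 1
  row 25 [11001]: (0 OR ((0 IMPLIES 0) IMPLIES 1)) -> 1
  row 26 [11010]: (0 OR ((1 IMPLIES 0) IMPLIES 1)) -> 1
  row 27 [11011]: (0 OR ((1 IMPLIES 0) IMPLIES 1)) -> 1
  row 28 [11100]: (1 OR ((0 IMPLIES 1) IMPLIES 1)) -> 1
  row 29 [11101]: (1 OR ((0 IMPLIES 1) IMPLIES 1)) -> 1
  row 30 [11110]: (1 OR ((1 IMPLIES 1) IMPLIES 1)) -> 1
  row 31 [11111]: (1 OR ((1 IMPLIES 1) IMPLIES 1)) -> 1
Full result column, 8 rows per line (x1,x2 fixed per line; x3,x4,x5 runs 000..111 left to right):
  rows 0-7 [x1,x2=00]: 00111111  (ones: 6)
  rows 8-15 [x1,x2=01]: 11111111  (ones: 8)
  rows 16-23 [x1,x2=10]: 00111111  (ones: 6)
  rows 24-31 [x1,x2=11]: 11111111  (ones: 8)
Count of 1-rows = 6+8+6+8 = 28

28


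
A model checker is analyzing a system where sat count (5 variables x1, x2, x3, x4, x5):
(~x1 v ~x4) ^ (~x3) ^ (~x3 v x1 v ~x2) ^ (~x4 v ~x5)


CNF with 4 clauses over 5 vars (32 assignments).
An assignment satisfies CNF iff every clause has >=1 true literal.
Check each row (bits = x1,x2,x3,x4,x5; clause T/F shown):
  row 0 [00000]: clauses=TTTT -> 1
  row 1 [00001]: clauses=TTTT -> 1
  row 2 [00010]: clauses=TTTT -> 1
  row 3 [00011]: clauses=TTTF -> 0
  row 4 [00100]: clauses=TFTT -> 0
  row 5 [00101]: clauses=TFTT -> 0
  row 6 [00110]: clauses=TFTT -> 0
  row 7 [00111]: clauses=TFTF -> 0
  row 8 [01000]: clauses=TTTT -> 1
  row 9 [01001]: clauses=TTTT -> 1
  row 10 [01010]: clauses=TTTT -> 1
  row 11 [01011]: clauses=TTTF -> 0
  row 12 [01100]: clauses=TFFT -> 0
  row 13 [01101]: clauses=TFFT -> 0
  row 14 [01110]: clauses=TFFT -> 0
  row 15 [01111]: clauses=TFFF -> 0
  row 16 [10000]: clauses=TTTT -> 1
  row 17 [10001]: clauses=TTTT -> 1
  row 18 [10010]: clauses=FTTT -> 0
  row 19 [10011]: clauses=FTTF -> 0
  row 20 [10100]: clauses=TFTT -> 0
  row 21 [10101]: clauses=TFTT -> 0
  row 22 [10110]: clauses=FFTT -> 0
  row 23 [10111]: clauses=FFTF -> 0
  row 24 [11000]: clauses=TTTT -> 1
  row 25 [11001]: clauses=TTTT -> 1
  row 26 [11010]: clauses=FTTT -> 0
  row 27 [11011]: clauses=FTTF -> 0
  row 28 [11100]: clauses=TFTT -> 0
  row 29 [11101]: clauses=TFTT -> 0
  row 30 [11110]: clauses=FFTT -> 0
  row 31 [11111]: clauses=FFTF -> 0
Full result column, 8 rows per line (x1,x2 fixed per line; x3,x4,x5 runs 000..111 left to right):
  rows 0-7 [x1,x2=00]: 11100000  (ones: 3)
  rows 8-15 [x1,x2=01]: 11100000  (ones: 3)
  rows 16-23 [x1,x2=10]: 11000000  (ones: 2)
  rows 24-31 [x1,x2=11]: 11000000  (ones: 2)
Satisfying assignments = 3+3+2+2 = 10

10


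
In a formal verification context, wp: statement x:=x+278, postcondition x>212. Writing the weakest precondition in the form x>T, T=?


Formula: wp(x:=E, P) = P[E/x] (substitute E for x in postcondition)
Step 1: Postcondition: x>212
Step 2: Substitute x+278 for x: x+278>212
Step 3: Solve for x: x > 212-278 = -66

-66


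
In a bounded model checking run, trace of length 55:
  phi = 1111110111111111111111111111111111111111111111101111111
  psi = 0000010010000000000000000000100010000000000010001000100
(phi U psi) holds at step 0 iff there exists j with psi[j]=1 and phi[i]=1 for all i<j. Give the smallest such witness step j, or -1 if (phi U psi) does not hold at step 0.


(phi U psi) at 0: need smallest j with psi[j]=1 and phi[i]=1 for all i in [0,j).
Scan from step 0:
  step 0: phi=1, psi=0 -> continue
  step 1: phi=1, psi=0 -> continue
  step 2: phi=1, psi=0 -> continue
  step 3: phi=1, psi=0 -> continue
  step 5: psi=1 and phi held for [0,5) -> witness found
Witness step = 5

5


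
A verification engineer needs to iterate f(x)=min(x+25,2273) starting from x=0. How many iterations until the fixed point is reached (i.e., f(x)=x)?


Step 1: x=0, cap=2273, increment=25
Step 2: x grows by 25 each step until capped at 2273; fixed point is x=2273
Step 3: iterations = ceil(2273/25) = 91

91


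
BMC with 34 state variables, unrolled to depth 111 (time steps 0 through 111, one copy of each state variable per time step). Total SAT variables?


BMC unrolls to depth k, creating one copy of each state var for steps 0..k.
Step count = 111 + 1 = 112 (steps 0 through 111)
Vars per step = 34
Total = 34 * 112 = 3808

3808


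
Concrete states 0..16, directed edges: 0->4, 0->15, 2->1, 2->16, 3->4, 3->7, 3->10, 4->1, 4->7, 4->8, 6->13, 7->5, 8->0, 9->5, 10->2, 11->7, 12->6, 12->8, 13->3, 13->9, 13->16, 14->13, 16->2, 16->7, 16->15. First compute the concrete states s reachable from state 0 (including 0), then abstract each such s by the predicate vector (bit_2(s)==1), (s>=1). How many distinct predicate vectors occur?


BFS from 0:
Concrete reachable: {0, 1, 4, 5, 7, 8, 15}
Abstract via predicates (bit_2(s)==1), (s>=1):
  (0,0) <- {0}
  (0,1) <- {1, 8}
  (1,1) <- {4, 5, 7, 15}
Distinct abstract states = 3

3


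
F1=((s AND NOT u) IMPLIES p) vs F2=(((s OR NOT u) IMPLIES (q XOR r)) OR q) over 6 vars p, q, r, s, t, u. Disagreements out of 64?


F1 = ((s AND NOT u) IMPLIES p)
F2 = (((s OR NOT u) IMPLIES (q XOR r)) OR q)
Evaluate both on each of 64 rows (bits = p,q,r,s,t,u):
  row 0 [000000]: F1=1 F2=0 (differ) -> 1
  row 1 [000001]: F1=1 F2=1 -> 0
  row 2 [000010]: F1=1 F2=0 (differ) -> 1
  row 3 [000011]: F1=1 F2=1 -> 0
  row 4 [000100]: F1=0 F2=0 -> 0
  (every remaining row is evaluated the same way; all 64 results are listed next)
Full result column, 8 rows per line (p,q,r fixed per line; s,t,u runs 000..111 left to right):
  rows 0-7 [p,q,r=000]: 10100101  (ones: 4)
  rows 8-15 [p,q,r=001]: 00001010  (ones: 2)
  rows 16-23 [p,q,r=010]: 00001010  (ones: 2)
  rows 24-31 [p,q,r=011]: 00001010  (ones: 2)
  rows 32-39 [p,q,r=100]: 10101111  (ones: 6)
  rows 40-47 [p,q,r=101]: 00000000  (ones: 0)
  rows 48-55 [p,q,r=110]: 00000000  (ones: 0)
  rows 56-63 [p,q,r=111]: 00000000  (ones: 0)
Disagreements = 4+2+2+2+6+0+0+0 = 16

16


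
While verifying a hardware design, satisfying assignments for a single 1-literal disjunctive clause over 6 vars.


Step 1: Total=2^6=64
Step 2: Unsat when all 1 false: 2^5=32
Step 3: Sat=64-32=32

32


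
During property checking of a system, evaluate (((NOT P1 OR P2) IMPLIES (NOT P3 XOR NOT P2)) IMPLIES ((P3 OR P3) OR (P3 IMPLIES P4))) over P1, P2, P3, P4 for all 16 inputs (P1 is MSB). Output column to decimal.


Formula: (((NOT P1 OR P2) IMPLIES (NOT P3 XOR NOT P2)) IMPLIES ((P3 OR P3) OR (P3 IMPLIES P4))) over P1, P2, P3, P4 (16 rows)
Evaluate each row (bits = P1,P2,P3,P4, MSB first):
  row 0 [0000]: (((NOT 0 OR 0) IMPLIES (NOT 0 XOR NOT 0)) IMPLIES ((0 OR 0) OR (0 IMPLIES 0))) -> 1
  row 1 [0001]: (((NOT 0 OR 0) IMPLIES (NOT 0 XOR NOT 0)) IMPLIES ((0 OR 0) OR (0 IMPLIES 1))) -> 1
  row 2 [0010]: (((NOT 0 OR 0) IMPLIES (NOT 1 XOR NOT 0)) IMPLIES ((1 OR 1) OR (1 IMPLIES 0))) -> 1
  row 3 [0011]: (((NOT 0 OR 0) IMPLIES (NOT 1 XOR NOT 0)) IMPLIES ((1 OR 1) OR (1 IMPLIES 1))) -> 1
  row 4 [0100]: (((NOT 0 OR 1) IMPLIES (NOT 0 XOR NOT 1)) IMPLIES ((0 OR 0) OR (0 IMPLIES 0))) -> 1
  row 5 [0101]: (((NOT 0 OR 1) IMPLIES (NOT 0 XOR NOT 1)) IMPLIES ((0 OR 0) OR (0 IMPLIES 1))) -> 1
  row 6 [0110]: (((NOT 0 OR 1) IMPLIES (NOT 1 XOR NOT 1)) IMPLIES ((1 OR 1) OR (1 IMPLIES 0))) -> 1
  row 7 [0111]: (((NOT 0 OR 1) IMPLIES (NOT 1 XOR NOT 1)) IMPLIES ((1 OR 1) OR (1 IMPLIES 1))) -> 1
  row 8 [1000]: (((NOT 1 OR 0) IMPLIES (NOT 0 XOR NOT 0)) IMPLIES ((0 OR 0) OR (0 IMPLIES 0))) -> 1
  row 9 [1001]: (((NOT 1 OR 0) IMPLIES (NOT 0 XOR NOT 0)) IMPLIES ((0 OR 0) OR (0 IMPLIES 1))) -> 1
  row 10 [1010]: (((NOT 1 OR 0) IMPLIES (NOT 1 XOR NOT 0)) IMPLIES ((1 OR 1) OR (1 IMPLIES 0))) -> 1
  row 11 [1011]: (((NOT 1 OR 0) IMPLIES (NOT 1 XOR NOT 0)) IMPLIES ((1 OR 1) OR (1 IMPLIES 1))) -> 1
  row 12 [1100]: (((NOT 1 OR 1) IMPLIES (NOT 0 XOR NOT 1)) IMPLIES ((0 OR 0) OR (0 IMPLIES 0))) -> 1
  row 13 [1101]: (((NOT 1 OR 1) IMPLIES (NOT 0 XOR NOT 1)) IMPLIES ((0 OR 0) OR (0 IMPLIES 1))) -> 1
  row 14 [1110]: (((NOT 1 OR 1) IMPLIES (NOT 1 XOR NOT 1)) IMPLIES ((1 OR 1) OR (1 IMPLIES 0))) -> 1
  row 15 [1111]: (((NOT 1 OR 1) IMPLIES (NOT 1 XOR NOT 1)) IMPLIES ((1 OR 1) OR (1 IMPLIES 1))) -> 1
Full result column, 4 rows per line (P1,P2 fixed per line; P3,P4 runs 00..11 left to right):
  rows 0-3 [P1,P2=00]: 1111  = hex F
  rows 4-7 [P1,P2=01]: 1111  = hex F
  rows 8-11 [P1,P2=10]: 1111  = hex F
  rows 12-15 [P1,P2=11]: 1111  = hex F
Output column (row 0 .. row 15) = 1111111111111111
Output column grouped in 4s = 1111 1111 1111 1111 = 0xFFFF
Convert to decimal digit by digit (value = value*16 + digit):
  F -> 15
  15*16 + 15 (F) = 255
  255*16 + 15 (F) = 4095
  4095*16 + 15 (F) = 65535
Decimal = 65535

65535


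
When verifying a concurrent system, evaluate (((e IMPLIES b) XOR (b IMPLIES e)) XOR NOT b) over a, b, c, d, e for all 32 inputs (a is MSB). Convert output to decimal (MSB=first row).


Formula: (((e IMPLIES b) XOR (b IMPLIES e)) XOR NOT b) over a, b, c, d, e (32 rows)
Evaluate each row (bits = a,b,c,d,e, MSB first):
  row 0 [00000]: (((0 IMPLIES 0) XOR (0 IMPLIES 0)) XOR NOT 0) -> 1
  row 1 [00001]: (((1 IMPLIES 0) XOR (0 IMPLIES 1)) XOR NOT 0) -> 0
  row 2 [00010]: (((0 IMPLIES 0) XOR (0 IMPLIES 0)) XOR NOT 0) -> 1
  row 3 [00011]: (((1 IMPLIES 0) XOR (0 IMPLIES 1)) XOR NOT 0) -> 0
  row 4 [00100]: (((0 IMPLIES 0) XOR (0 IMPLIES 0)) XOR NOT 0) -> 1
  row 5 [00101]: (((1 IMPLIES 0) XOR (0 IMPLIES 1)) XOR NOT 0) -> 0
  row 6 [00110]: (((0 IMPLIES 0) XOR (0 IMPLIES 0)) XOR NOT 0) -> 1
  row 7 [00111]: (((1 IMPLIES 0) XOR (0 IMPLIES 1)) XOR NOT 0) -> 0
  row 8 [01000]: (((0 IMPLIES 1) XOR (1 IMPLIES 0)) XOR NOT 1) -> 1
  row 9 [01001]: (((1 IMPLIES 1) XOR (1 IMPLIES 1)) XOR NOT 1) -> 0
  row 10 [01010]: (((0 IMPLIES 1) XOR (1 IMPLIES 0)) XOR NOT 1) -> 1
  row 11 [01011]: (((1 IMPLIES 1) XOR (1 IMPLIES 1)) XOR NOT 1) -> 0
  row 12 [01100]: (((0 IMPLIES 1) XOR (1 IMPLIES 0)) XOR NOT 1) -> 1
  row 13 [01101]: (((1 IMPLIES 1) XOR (1 IMPLIES 1)) XOR NOT 1) -> 0
  row 14 [01110]: (((0 IMPLIES 1) XOR (1 IMPLIES 0)) XOR NOT 1) -> 1
  row 15 [01111]: (((1 IMPLIES 1) XOR (1 IMPLIES 1)) XOR NOT 1) -> 0
  row 16 [10000]: (((0 IMPLIES 0) XOR (0 IMPLIES 0)) XOR NOT 0) -> 1
  row 17 [10001]: (((1 IMPLIES 0) XOR (0 IMPLIES 1)) XOR NOT 0) -> 0
  row 18 [10010]: (((0 IMPLIES 0) XOR (0 IMPLIES 0)) XOR NOT 0) -> 1
  row 19 [10011]: (((1 IMPLIES 0) XOR (0 IMPLIES 1)) XOR NOT 0) -> 0
  row 20 [10100]: (((0 IMPLIES 0) XOR (0 IMPLIES 0)) XOR NOT 0) -> 1
  row 21 [10101]: (((1 IMPLIES 0) XOR (0 IMPLIES 1)) XOR NOT 0) -> 0
  row 22 [10110]: (((0 IMPLIES 0) XOR (0 IMPLIES 0)) XOR NOT 0) -> 1
  row 23 [10111]: (((1 IMPLIES 0) XOR (0 IMPLIES 1)) XOR NOT 0) -> 0
  row 24 [11000]: (((0 IMPLIES 1) XOR (1 IMPLIES 0)) XOR NOT 1) -> 1
  row 25 [11001]: (((1 IMPLIES 1) XOR (1 IMPLIES 1)) XOR NOT 1) -> 0
  row 26 [11010]: (((0 IMPLIES 1) XOR (1 IMPLIES 0)) XOR NOT 1) -> 1
  row 27 [11011]: (((1 IMPLIES 1) XOR (1 IMPLIES 1)) XOR NOT 1) -> 0
  row 28 [11100]: (((0 IMPLIES 1) XOR (1 IMPLIES 0)) XOR NOT 1) -> 1
  row 29 [11101]: (((1 IMPLIES 1) XOR (1 IMPLIES 1)) XOR NOT 1) -> 0
  row 30 [11110]: (((0 IMPLIES 1) XOR (1 IMPLIES 0)) XOR NOT 1) -> 1
  row 31 [11111]: (((1 IMPLIES 1) XOR (1 IMPLIES 1)) XOR NOT 1) -> 0
Full result column, 4 rows per line (a,b,c fixed per line; d,e runs 00..11 left to right):
  rows 0-3 [a,b,c=000]: 1010  = hex A
  rows 4-7 [a,b,c=001]: 1010  = hex A
  rows 8-11 [a,b,c=010]: 1010  = hex A
  rows 12-15 [a,b,c=011]: 1010  = hex A
  rows 16-19 [a,b,c=100]: 1010  = hex A
  rows 20-23 [a,b,c=101]: 1010  = hex A
  rows 24-27 [a,b,c=110]: 1010  = hex A
  rows 28-31 [a,b,c=111]: 1010  = hex A
Output column (row 0 .. row 31) = 10101010101010101010101010101010
Output column grouped in 4s = 1010 1010 1010 1010 1010 1010 1010 1010 = 0xAAAAAAAA
Convert to decimal digit by digit (value = value*16 + digit):
  A -> 10
  10*16 + 10 (A) = 170
  170*16 + 10 (A) = 2730
  2730*16 + 10 (A) = 43690
  43690*16 + 10 (A) = 699050
  699050*16 + 10 (A) = 11184810
  11184810*16 + 10 (A) = 178956970
  178956970*16 + 10 (A) = 2863311530
Decimal = 2863311530

2863311530


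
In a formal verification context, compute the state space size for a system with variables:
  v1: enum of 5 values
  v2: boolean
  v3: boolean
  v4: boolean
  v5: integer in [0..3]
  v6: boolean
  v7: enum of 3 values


State space = product of domain sizes of all variables.
Domain sizes:
  v1 (enum of 5 values): 5
  v2 (boolean): 2
  v3 (boolean): 2
  v4 (boolean): 2
  v5 (integer in [0..3]): 4
  v6 (boolean): 2
  v7 (enum of 3 values): 3
Product = 5 * 2 * 2 * 2 * 4 * 2 * 3 = 960

960


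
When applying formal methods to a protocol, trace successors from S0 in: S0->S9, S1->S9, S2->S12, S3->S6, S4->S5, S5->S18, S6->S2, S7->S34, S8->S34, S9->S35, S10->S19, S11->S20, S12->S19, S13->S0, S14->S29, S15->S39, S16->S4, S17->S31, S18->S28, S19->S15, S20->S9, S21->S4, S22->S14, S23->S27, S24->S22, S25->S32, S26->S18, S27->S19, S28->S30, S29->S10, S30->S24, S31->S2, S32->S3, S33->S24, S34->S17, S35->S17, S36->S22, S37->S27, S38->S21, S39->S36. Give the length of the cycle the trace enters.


Trace from S0 until a state repeats:
  S0 -> S9 -> S35 -> S17 -> S31 -> S2 -> S12 -> S19 -> S15 -> S39 -> S36 -> S22 -> S14 -> S29 -> S10 -> S19
S19 first seen at step 7, revisited at step 15.
Cycle length = 15 - 7 = 8

8


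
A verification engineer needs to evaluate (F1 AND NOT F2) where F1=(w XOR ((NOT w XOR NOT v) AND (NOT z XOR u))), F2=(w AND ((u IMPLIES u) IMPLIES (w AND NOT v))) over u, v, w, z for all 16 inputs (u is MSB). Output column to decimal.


F1 = (w XOR ((NOT w XOR NOT v) AND (NOT z XOR u)))
F2 = (w AND ((u IMPLIES u) IMPLIES (w AND NOT v)))
Counterexample to F1=>F2 is where F1=1 and F2=0.
Evaluate each row (bits = u,v,w,z, MSB first):
  row 0 [0000]: F1=0 F2=0 -> F1&~F2 -> 0
  row 1 [0001]: F1=0 F2=0 -> F1&~F2 -> 0
  row 2 [0010]: F1=0 F2=1 -> F1&~F2 -> 0
  row 3 [0011]: F1=1 F2=1 -> F1&~F2 -> 0
  row 4 [0100]: F1=1 F2=0 -> F1&~F2 -> 1
  row 5 [0101]: F1=0 F2=0 -> F1&~F2 -> 0
  row 6 [0110]: F1=1 F2=0 -> F1&~F2 -> 1
  row 7 [0111]: F1=1 F2=0 -> F1&~F2 -> 1
  row 8 [1000]: F1=0 F2=0 -> F1&~F2 -> 0
  row 9 [1001]: F1=0 F2=0 -> F1&~F2 -> 0
  row 10 [1010]: F1=1 F2=1 -> F1&~F2 -> 0
  row 11 [1011]: F1=0 F2=1 -> F1&~F2 -> 0
  row 12 [1100]: F1=0 F2=0 -> F1&~F2 -> 0
  row 13 [1101]: F1=1 F2=0 -> F1&~F2 -> 1
  row 14 [1110]: F1=1 F2=0 -> F1&~F2 -> 1
  row 15 [1111]: F1=1 F2=0 -> F1&~F2 -> 1
Full result column, 4 rows per line (u,v fixed per line; w,z runs 00..11 left to right):
  rows 0-3 [u,v=00]: 0000  = hex 0
  rows 4-7 [u,v=01]: 1011  = hex B
  rows 8-11 [u,v=10]: 0000  = hex 0
  rows 12-15 [u,v=11]: 0111  = hex 7
Counterexample vector (row 0 .. row 15) = 0000101100000111
Output column grouped in 4s = 0000 1011 0000 0111 = 0x0B07
Convert to decimal digit by digit (value = value*16 + digit):
  0 -> 0
  0*16 + 11 (B) = 11
  11*16 + 0 = 176
  176*16 + 7 = 2823
Decimal = 2823

2823


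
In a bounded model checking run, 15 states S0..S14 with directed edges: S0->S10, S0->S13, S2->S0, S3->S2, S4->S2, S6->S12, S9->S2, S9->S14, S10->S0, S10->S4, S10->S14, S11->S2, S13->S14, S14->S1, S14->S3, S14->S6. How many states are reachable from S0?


BFS from S0:
  layer 0: {S0}
  layer 1: {S10, S13}
  layer 2: {S4, S14}
  layer 3: {S1, S2, S3, S6}
  layer 4: {S12}
Reachable set: {S0, S1, S2, S3, S4, S6, S10, S12, S13, S14}
Count = 10

10


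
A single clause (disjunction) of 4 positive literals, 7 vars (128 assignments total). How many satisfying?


Step 1: Total=2^7=128
Step 2: Unsat when all 4 false: 2^3=8
Step 3: Sat=128-8=120

120


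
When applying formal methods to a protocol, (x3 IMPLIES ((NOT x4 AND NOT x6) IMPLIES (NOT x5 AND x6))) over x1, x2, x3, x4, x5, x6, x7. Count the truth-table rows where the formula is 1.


Formula: (x3 IMPLIES ((NOT x4 AND NOT x6) IMPLIES (NOT x5 AND x6))) over 7 vars (128 rows)
Evaluate each row (x1, x2, x3, x4, x5, x6, x7 as bits, MSB first):
  row 0 [0000000]: (0 IMPLIES ((NOT 0 AND NOT 0) IMPLIES (NOT 0 AND 0))) -> 1
  row 1 [0000001]: (0 IMPLIES ((NOT 0 AND NOT 0) IMPLIES (NOT 0 AND 0))) -> 1
  row 2 [0000010]: (0 IMPLIES ((NOT 0 AND NOT 1) IMPLIES (NOT 0 AND 1))) -> 1
  row 3 [0000011]: (0 IMPLIES ((NOT 0 AND NOT 1) IMPLIES (NOT 0 AND 1))) -> 1
  row 4 [0000100]: (0 IMPLIES ((NOT 0 AND NOT 0) IMPLIES (NOT 1 AND 0))) -> 1
  (every remaining row is evaluated the same way; all 128 results are listed next)
Full result column, 8 rows per line (x1,x2,x3,x4 fixed per line; x5,x6,x7 runs 000..111 left to right):
  rows 0-7 [x1,x2,x3,x4=0000]: 11111111  (ones: 8)
  rows 8-15 [x1,x2,x3,x4=0001]: 11111111  (ones: 8)
  rows 16-23 [x1,x2,x3,x4=0010]: 00110011  (ones: 4)
  rows 24-31 [x1,x2,x3,x4=0011]: 11111111  (ones: 8)
  rows 32-39 [x1,x2,x3,x4=0100]: 11111111  (ones: 8)
  rows 40-47 [x1,x2,x3,x4=0101]: 11111111  (ones: 8)
  rows 48-55 [x1,x2,x3,x4=0110]: 00110011  (ones: 4)
  rows 56-63 [x1,x2,x3,x4=0111]: 11111111  (ones: 8)
  rows 64-71 [x1,x2,x3,x4=1000]: 11111111  (ones: 8)
  rows 72-79 [x1,x2,x3,x4=1001]: 11111111  (ones: 8)
  rows 80-87 [x1,x2,x3,x4=1010]: 00110011  (ones: 4)
  rows 88-95 [x1,x2,x3,x4=1011]: 11111111  (ones: 8)
  rows 96-103 [x1,x2,x3,x4=1100]: 11111111  (ones: 8)
  rows 104-111 [x1,x2,x3,x4=1101]: 11111111  (ones: 8)
  rows 112-119 [x1,x2,x3,x4=1110]: 00110011  (ones: 4)
  rows 120-127 [x1,x2,x3,x4=1111]: 11111111  (ones: 8)
Count of 1-rows = 8+8+4+8+8+8+4+8+8+8+4+8+8+8+4+8 = 112

112


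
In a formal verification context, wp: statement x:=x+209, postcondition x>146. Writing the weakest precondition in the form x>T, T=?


Formula: wp(x:=E, P) = P[E/x] (substitute E for x in postcondition)
Step 1: Postcondition: x>146
Step 2: Substitute x+209 for x: x+209>146
Step 3: Solve for x: x > 146-209 = -63

-63


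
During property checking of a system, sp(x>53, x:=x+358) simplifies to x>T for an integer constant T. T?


Formula: sp(P, x:=E) = exists old_x. (x = E[old_x/x]) AND P[old_x/x] (old_x is the value of x before the assignment; eliminate old_x by solving x = E[old_x/x] for old_x)
Step 1: Precondition P: x>53, i.e. old_x > 53
Step 2: Assignment gives x = old_x + 358, so old_x = x - 358
Step 3: Substitute into P: x - 358 > 53
Step 4: Simplify: x > 53+358 = 411

411


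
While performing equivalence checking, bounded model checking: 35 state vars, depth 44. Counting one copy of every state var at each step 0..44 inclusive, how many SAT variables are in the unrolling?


BMC unrolls to depth k, creating one copy of each state var for steps 0..k.
Step count = 44 + 1 = 45 (steps 0 through 44)
Vars per step = 35
Total = 35 * 45 = 1575

1575


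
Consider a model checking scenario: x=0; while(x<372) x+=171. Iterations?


Step 1: x goes from 0 toward 372 by 171; the body runs while x<372, so iterations = ceil((bound-start)/step)
Step 2: Distance=372
Step 3: ceil(372/171)=3

3


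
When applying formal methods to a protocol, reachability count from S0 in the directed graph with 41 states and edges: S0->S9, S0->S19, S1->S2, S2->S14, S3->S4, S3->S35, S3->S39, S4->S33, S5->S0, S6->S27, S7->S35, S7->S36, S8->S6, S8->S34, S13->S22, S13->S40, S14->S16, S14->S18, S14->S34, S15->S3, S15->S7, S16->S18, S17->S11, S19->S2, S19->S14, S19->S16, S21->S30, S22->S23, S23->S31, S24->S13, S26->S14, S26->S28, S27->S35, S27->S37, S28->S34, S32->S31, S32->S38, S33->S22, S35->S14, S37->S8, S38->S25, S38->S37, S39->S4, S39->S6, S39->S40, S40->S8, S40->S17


BFS from S0:
  layer 0: {S0}
  layer 1: {S9, S19}
  layer 2: {S2, S14, S16}
  layer 3: {S18, S34}
Reachable set: {S0, S2, S9, S14, S16, S18, S19, S34}
Count = 8

8


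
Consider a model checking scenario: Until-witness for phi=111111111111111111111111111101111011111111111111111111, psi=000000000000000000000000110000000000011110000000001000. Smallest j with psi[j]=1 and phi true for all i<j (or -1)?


(phi U psi) at 0: need smallest j with psi[j]=1 and phi[i]=1 for all i in [0,j).
Scan from step 0:
  step 0: phi=1, psi=0 -> continue
  step 1: phi=1, psi=0 -> continue
  step 2: phi=1, psi=0 -> continue
  step 3: phi=1, psi=0 -> continue
  step 24: psi=1 and phi held for [0,24) -> witness found
Witness step = 24

24


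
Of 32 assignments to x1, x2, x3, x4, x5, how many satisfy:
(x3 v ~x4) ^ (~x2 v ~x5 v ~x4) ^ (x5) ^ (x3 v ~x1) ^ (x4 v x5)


CNF with 5 clauses over 5 vars (32 assignments).
An assignment satisfies CNF iff every clause has >=1 true literal.
Check each row (bits = x1,x2,x3,x4,x5; clause T/F shown):
  row 0 [00000]: clauses=TTFTF -> 0
  row 1 [00001]: clauses=TTTTT -> 1
  row 2 [00010]: clauses=FTFTT -> 0
  row 3 [00011]: clauses=FTTTT -> 0
  row 4 [00100]: clauses=TTFTF -> 0
  row 5 [00101]: clauses=TTTTT -> 1
  row 6 [00110]: clauses=TTFTT -> 0
  row 7 [00111]: clauses=TTTTT -> 1
  row 8 [01000]: clauses=TTFTF -> 0
  row 9 [01001]: clauses=TTTTT -> 1
  row 10 [01010]: clauses=FTFTT -> 0
  row 11 [01011]: clauses=FFTTT -> 0
  row 12 [01100]: clauses=TTFTF -> 0
  row 13 [01101]: clauses=TTTTT -> 1
  row 14 [01110]: clauses=TTFTT -> 0
  row 15 [01111]: clauses=TFTTT -> 0
  row 16 [10000]: clauses=TTFFF -> 0
  row 17 [10001]: clauses=TTTFT -> 0
  row 18 [10010]: clauses=FTFFT -> 0
  row 19 [10011]: clauses=FTTFT -> 0
  row 20 [10100]: clauses=TTFTF -> 0
  row 21 [10101]: clauses=TTTTT -> 1
  row 22 [10110]: clauses=TTFTT -> 0
  row 23 [10111]: clauses=TTTTT -> 1
  row 24 [11000]: clauses=TTFFF -> 0
  row 25 [11001]: clauses=TTTFT -> 0
  row 26 [11010]: clauses=FTFFT -> 0
  row 27 [11011]: clauses=FFTFT -> 0
  row 28 [11100]: clauses=TTFTF -> 0
  row 29 [11101]: clauses=TTTTT -> 1
  row 30 [11110]: clauses=TTFTT -> 0
  row 31 [11111]: clauses=TFTTT -> 0
Full result column, 8 rows per line (x1,x2 fixed per line; x3,x4,x5 runs 000..111 left to right):
  rows 0-7 [x1,x2=00]: 01000101  (ones: 3)
  rows 8-15 [x1,x2=01]: 01000100  (ones: 2)
  rows 16-23 [x1,x2=10]: 00000101  (ones: 2)
  rows 24-31 [x1,x2=11]: 00000100  (ones: 1)
Satisfying assignments = 3+2+2+1 = 8

8


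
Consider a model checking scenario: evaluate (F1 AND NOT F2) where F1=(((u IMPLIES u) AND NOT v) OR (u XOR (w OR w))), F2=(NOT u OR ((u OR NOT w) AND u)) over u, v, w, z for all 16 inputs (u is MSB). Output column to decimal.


F1 = (((u IMPLIES u) AND NOT v) OR (u XOR (w OR w)))
F2 = (NOT u OR ((u OR NOT w) AND u))
Counterexample to F1=>F2 is where F1=1 and F2=0.
Evaluate each row (bits = u,v,w,z, MSB first):
  row 0 [0000]: F1=1 F2=1 -> F1&~F2 -> 0
  row 1 [0001]: F1=1 F2=1 -> F1&~F2 -> 0
  row 2 [0010]: F1=1 F2=1 -> F1&~F2 -> 0
  row 3 [0011]: F1=1 F2=1 -> F1&~F2 -> 0
  row 4 [0100]: F1=0 F2=1 -> F1&~F2 -> 0
  row 5 [0101]: F1=0 F2=1 -> F1&~F2 -> 0
  row 6 [0110]: F1=1 F2=1 -> F1&~F2 -> 0
  row 7 [0111]: F1=1 F2=1 -> F1&~F2 -> 0
  row 8 [1000]: F1=1 F2=1 -> F1&~F2 -> 0
  row 9 [1001]: F1=1 F2=1 -> F1&~F2 -> 0
  row 10 [1010]: F1=1 F2=1 -> F1&~F2 -> 0
  row 11 [1011]: F1=1 F2=1 -> F1&~F2 -> 0
  row 12 [1100]: F1=1 F2=1 -> F1&~F2 -> 0
  row 13 [1101]: F1=1 F2=1 -> F1&~F2 -> 0
  row 14 [1110]: F1=0 F2=1 -> F1&~F2 -> 0
  row 15 [1111]: F1=0 F2=1 -> F1&~F2 -> 0
Full result column, 4 rows per line (u,v fixed per line; w,z runs 00..11 left to right):
  rows 0-3 [u,v=00]: 0000  = hex 0
  rows 4-7 [u,v=01]: 0000  = hex 0
  rows 8-11 [u,v=10]: 0000  = hex 0
  rows 12-15 [u,v=11]: 0000  = hex 0
Counterexample vector (row 0 .. row 15) = 0000000000000000
Output column grouped in 4s = 0000 0000 0000 0000 = 0x0000
Convert to decimal digit by digit (value = value*16 + digit):
  0 -> 0
  0*16 + 0 = 0
  0*16 + 0 = 0
  0*16 + 0 = 0
Decimal = 0

0


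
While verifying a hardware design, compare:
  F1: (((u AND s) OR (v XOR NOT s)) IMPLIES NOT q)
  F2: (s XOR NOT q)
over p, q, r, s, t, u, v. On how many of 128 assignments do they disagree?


F1 = (((u AND s) OR (v XOR NOT s)) IMPLIES NOT q)
F2 = (s XOR NOT q)
Evaluate both on each of 128 rows (bits = p,q,r,s,t,u,v):
  row 0 [0000000]: F1=1 F2=1 -> 0
  row 1 [0000001]: F1=1 F2=1 -> 0
  row 2 [0000010]: F1=1 F2=1 -> 0
  row 3 [0000011]: F1=1 F2=1 -> 0
  row 4 [0000100]: F1=1 F2=1 -> 0
  (every remaining row is evaluated the same way; all 128 results are listed next)
Full result column, 8 rows per line (p,q,r,s fixed per line; t,u,v runs 000..111 left to right):
  rows 0-7 [p,q,r,s=0000]: 00000000  (ones: 0)
  rows 8-15 [p,q,r,s=0001]: 11111111  (ones: 8)
  rows 16-23 [p,q,r,s=0010]: 00000000  (ones: 0)
  rows 24-31 [p,q,r,s=0011]: 11111111  (ones: 8)
  rows 32-39 [p,q,r,s=0100]: 01010101  (ones: 4)
  rows 40-47 [p,q,r,s=0101]: 01110111  (ones: 6)
  rows 48-55 [p,q,r,s=0110]: 01010101  (ones: 4)
  rows 56-63 [p,q,r,s=0111]: 01110111  (ones: 6)
  rows 64-71 [p,q,r,s=1000]: 00000000  (ones: 0)
  rows 72-79 [p,q,r,s=1001]: 11111111  (ones: 8)
  rows 80-87 [p,q,r,s=1010]: 00000000  (ones: 0)
  rows 88-95 [p,q,r,s=1011]: 11111111  (ones: 8)
  rows 96-103 [p,q,r,s=1100]: 01010101  (ones: 4)
  rows 104-111 [p,q,r,s=1101]: 01110111  (ones: 6)
  rows 112-119 [p,q,r,s=1110]: 01010101  (ones: 4)
  rows 120-127 [p,q,r,s=1111]: 01110111  (ones: 6)
Disagreements = 0+8+0+8+4+6+4+6+0+8+0+8+4+6+4+6 = 72

72


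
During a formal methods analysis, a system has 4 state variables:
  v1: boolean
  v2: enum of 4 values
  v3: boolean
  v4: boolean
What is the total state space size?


State space = product of domain sizes of all variables.
Domain sizes:
  v1 (boolean): 2
  v2 (enum of 4 values): 4
  v3 (boolean): 2
  v4 (boolean): 2
Product = 2 * 4 * 2 * 2 = 32

32


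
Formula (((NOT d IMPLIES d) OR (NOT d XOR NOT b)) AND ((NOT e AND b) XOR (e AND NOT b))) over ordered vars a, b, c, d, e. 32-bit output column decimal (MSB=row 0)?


Formula: (((NOT d IMPLIES d) OR (NOT d XOR NOT b)) AND ((NOT e AND b) XOR (e AND NOT b))) over a, b, c, d, e (32 rows)
Evaluate each row (bits = a,b,c,d,e, MSB first):
  row 0 [00000]: (((NOT 0 IMPLIES 0) OR (NOT 0 XOR NOT 0)) AND ((NOT 0 AND 0) XOR (0 AND NOT 0))) -> 0
  row 1 [00001]: (((NOT 0 IMPLIES 0) OR (NOT 0 XOR NOT 0)) AND ((NOT 1 AND 0) XOR (1 AND NOT 0))) -> 0
  row 2 [00010]: (((NOT 1 IMPLIES 1) OR (NOT 1 XOR NOT 0)) AND ((NOT 0 AND 0) XOR (0 AND NOT 0))) -> 0
  row 3 [00011]: (((NOT 1 IMPLIES 1) OR (NOT 1 XOR NOT 0)) AND ((NOT 1 AND 0) XOR (1 AND NOT 0))) -> 1
  row 4 [00100]: (((NOT 0 IMPLIES 0) OR (NOT 0 XOR NOT 0)) AND ((NOT 0 AND 0) XOR (0 AND NOT 0))) -> 0
  row 5 [00101]: (((NOT 0 IMPLIES 0) OR (NOT 0 XOR NOT 0)) AND ((NOT 1 AND 0) XOR (1 AND NOT 0))) -> 0
  row 6 [00110]: (((NOT 1 IMPLIES 1) OR (NOT 1 XOR NOT 0)) AND ((NOT 0 AND 0) XOR (0 AND NOT 0))) -> 0
  row 7 [00111]: (((NOT 1 IMPLIES 1) OR (NOT 1 XOR NOT 0)) AND ((NOT 1 AND 0) XOR (1 AND NOT 0))) -> 1
  row 8 [01000]: (((NOT 0 IMPLIES 0) OR (NOT 0 XOR NOT 1)) AND ((NOT 0 AND 1) XOR (0 AND NOT 1))) -> 1
  row 9 [01001]: (((NOT 0 IMPLIES 0) OR (NOT 0 XOR NOT 1)) AND ((NOT 1 AND 1) XOR (1 AND NOT 1))) -> 0
  row 10 [01010]: (((NOT 1 IMPLIES 1) OR (NOT 1 XOR NOT 1)) AND ((NOT 0 AND 1) XOR (0 AND NOT 1))) -> 1
  row 11 [01011]: (((NOT 1 IMPLIES 1) OR (NOT 1 XOR NOT 1)) AND ((NOT 1 AND 1) XOR (1 AND NOT 1))) -> 0
  row 12 [01100]: (((NOT 0 IMPLIES 0) OR (NOT 0 XOR NOT 1)) AND ((NOT 0 AND 1) XOR (0 AND NOT 1))) -> 1
  row 13 [01101]: (((NOT 0 IMPLIES 0) OR (NOT 0 XOR NOT 1)) AND ((NOT 1 AND 1) XOR (1 AND NOT 1))) -> 0
  row 14 [01110]: (((NOT 1 IMPLIES 1) OR (NOT 1 XOR NOT 1)) AND ((NOT 0 AND 1) XOR (0 AND NOT 1))) -> 1
  row 15 [01111]: (((NOT 1 IMPLIES 1) OR (NOT 1 XOR NOT 1)) AND ((NOT 1 AND 1) XOR (1 AND NOT 1))) -> 0
  row 16 [10000]: (((NOT 0 IMPLIES 0) OR (NOT 0 XOR NOT 0)) AND ((NOT 0 AND 0) XOR (0 AND NOT 0))) -> 0
  row 17 [10001]: (((NOT 0 IMPLIES 0) OR (NOT 0 XOR NOT 0)) AND ((NOT 1 AND 0) XOR (1 AND NOT 0))) -> 0
  row 18 [10010]: (((NOT 1 IMPLIES 1) OR (NOT 1 XOR NOT 0)) AND ((NOT 0 AND 0) XOR (0 AND NOT 0))) -> 0
  row 19 [10011]: (((NOT 1 IMPLIES 1) OR (NOT 1 XOR NOT 0)) AND ((NOT 1 AND 0) XOR (1 AND NOT 0))) -> 1
  row 20 [10100]: (((NOT 0 IMPLIES 0) OR (NOT 0 XOR NOT 0)) AND ((NOT 0 AND 0) XOR (0 AND NOT 0))) -> 0
  row 21 [10101]: (((NOT 0 IMPLIES 0) OR (NOT 0 XOR NOT 0)) AND ((NOT 1 AND 0) XOR (1 AND NOT 0))) -> 0
  row 22 [10110]: (((NOT 1 IMPLIES 1) OR (NOT 1 XOR NOT 0)) AND ((NOT 0 AND 0) XOR (0 AND NOT 0))) -> 0
  row 23 [10111]: (((NOT 1 IMPLIES 1) OR (NOT 1 XOR NOT 0)) AND ((NOT 1 AND 0) XOR (1 AND NOT 0))) -> 1
  row 24 [11000]: (((NOT 0 IMPLIES 0) OR (NOT 0 XOR NOT 1)) AND ((NOT 0 AND 1) XOR (0 AND NOT 1))) -> 1
  row 25 [11001]: (((NOT 0 IMPLIES 0) OR (NOT 0 XOR NOT 1)) AND ((NOT 1 AND 1) XOR (1 AND NOT 1))) -> 0
  row 26 [11010]: (((NOT 1 IMPLIES 1) OR (NOT 1 XOR NOT 1)) AND ((NOT 0 AND 1) XOR (0 AND NOT 1))) -> 1
  row 27 [11011]: (((NOT 1 IMPLIES 1) OR (NOT 1 XOR NOT 1)) AND ((NOT 1 AND 1) XOR (1 AND NOT 1))) -> 0
  row 28 [11100]: (((NOT 0 IMPLIES 0) OR (NOT 0 XOR NOT 1)) AND ((NOT 0 AND 1) XOR (0 AND NOT 1))) -> 1
  row 29 [11101]: (((NOT 0 IMPLIES 0) OR (NOT 0 XOR NOT 1)) AND ((NOT 1 AND 1) XOR (1 AND NOT 1))) -> 0
  row 30 [11110]: (((NOT 1 IMPLIES 1) OR (NOT 1 XOR NOT 1)) AND ((NOT 0 AND 1) XOR (0 AND NOT 1))) -> 1
  row 31 [11111]: (((NOT 1 IMPLIES 1) OR (NOT 1 XOR NOT 1)) AND ((NOT 1 AND 1) XOR (1 AND NOT 1))) -> 0
Full result column, 4 rows per line (a,b,c fixed per line; d,e runs 00..11 left to right):
  rows 0-3 [a,b,c=000]: 0001  = hex 1
  rows 4-7 [a,b,c=001]: 0001  = hex 1
  rows 8-11 [a,b,c=010]: 1010  = hex A
  rows 12-15 [a,b,c=011]: 1010  = hex A
  rows 16-19 [a,b,c=100]: 0001  = hex 1
  rows 20-23 [a,b,c=101]: 0001  = hex 1
  rows 24-27 [a,b,c=110]: 1010  = hex A
  rows 28-31 [a,b,c=111]: 1010  = hex A
Output column (row 0 .. row 31) = 00010001101010100001000110101010
Output column grouped in 4s = 0001 0001 1010 1010 0001 0001 1010 1010 = 0x11AA11AA
Convert to decimal digit by digit (value = value*16 + digit):
  1 -> 1
  1*16 + 1 = 17
  17*16 + 10 (A) = 282
  282*16 + 10 (A) = 4522
  4522*16 + 1 = 72353
  72353*16 + 1 = 1157649
  1157649*16 + 10 (A) = 18522394
  18522394*16 + 10 (A) = 296358314
Decimal = 296358314

296358314


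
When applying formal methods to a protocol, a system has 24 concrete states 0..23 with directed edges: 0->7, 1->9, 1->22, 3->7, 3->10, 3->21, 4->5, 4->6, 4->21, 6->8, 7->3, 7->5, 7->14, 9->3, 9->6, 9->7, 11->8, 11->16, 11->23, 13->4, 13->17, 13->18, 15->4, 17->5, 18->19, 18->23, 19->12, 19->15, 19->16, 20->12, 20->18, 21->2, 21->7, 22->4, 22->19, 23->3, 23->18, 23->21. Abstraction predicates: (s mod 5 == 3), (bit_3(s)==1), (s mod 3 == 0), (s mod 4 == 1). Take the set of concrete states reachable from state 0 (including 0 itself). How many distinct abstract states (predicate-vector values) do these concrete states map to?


BFS from 0:
Concrete reachable: {0, 2, 3, 5, 7, 10, 14, 21}
Abstract via predicates (s mod 5 == 3), (bit_3(s)==1), (s mod 3 == 0), (s mod 4 == 1):
  (0,0,0,0) <- {2, 7}
  (0,0,0,1) <- {5}
  (0,0,1,0) <- {0}
  (0,0,1,1) <- {21}
  (0,1,0,0) <- {10, 14}
  (1,0,1,0) <- {3}
Distinct abstract states = 6

6


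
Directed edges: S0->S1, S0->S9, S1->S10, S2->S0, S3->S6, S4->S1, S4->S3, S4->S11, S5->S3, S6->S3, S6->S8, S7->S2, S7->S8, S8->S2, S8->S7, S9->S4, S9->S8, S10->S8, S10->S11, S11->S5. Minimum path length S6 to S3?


BFS layer-by-layer from S6:
  dist 0: {S6}
  dist 1: {S3, S8}
  -> S3 reached at distance 1
Shortest path length = 1

1


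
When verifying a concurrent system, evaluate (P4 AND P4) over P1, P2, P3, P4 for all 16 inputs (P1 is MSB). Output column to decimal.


Formula: (P4 AND P4) over P1, P2, P3, P4 (16 rows)
Evaluate each row (bits = P1,P2,P3,P4, MSB first):
  row 0 [0000]: (0 AND 0) -> 0
  row 1 [0001]: (1 AND 1) -> 1
  row 2 [0010]: (0 AND 0) -> 0
  row 3 [0011]: (1 AND 1) -> 1
  row 4 [0100]: (0 AND 0) -> 0
  row 5 [0101]: (1 AND 1) -> 1
  row 6 [0110]: (0 AND 0) -> 0
  row 7 [0111]: (1 AND 1) -> 1
  row 8 [1000]: (0 AND 0) -> 0
  row 9 [1001]: (1 AND 1) -> 1
  row 10 [1010]: (0 AND 0) -> 0
  row 11 [1011]: (1 AND 1) -> 1
  row 12 [1100]: (0 AND 0) -> 0
  row 13 [1101]: (1 AND 1) -> 1
  row 14 [1110]: (0 AND 0) -> 0
  row 15 [1111]: (1 AND 1) -> 1
Full result column, 4 rows per line (P1,P2 fixed per line; P3,P4 runs 00..11 left to right):
  rows 0-3 [P1,P2=00]: 0101  = hex 5
  rows 4-7 [P1,P2=01]: 0101  = hex 5
  rows 8-11 [P1,P2=10]: 0101  = hex 5
  rows 12-15 [P1,P2=11]: 0101  = hex 5
Output column (row 0 .. row 15) = 0101010101010101
Output column grouped in 4s = 0101 0101 0101 0101 = 0x5555
Convert to decimal digit by digit (value = value*16 + digit):
  5 -> 5
  5*16 + 5 = 85
  85*16 + 5 = 1365
  1365*16 + 5 = 21845
Decimal = 21845

21845
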